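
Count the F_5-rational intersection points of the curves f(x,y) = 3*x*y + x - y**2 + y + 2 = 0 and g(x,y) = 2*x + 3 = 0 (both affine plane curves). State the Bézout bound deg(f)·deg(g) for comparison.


Common zeros: ∅; count = 0; Bézout bound = 2.

deg(f) = 2, deg(g) = 1, so Bézout bound = 2.
Scan x ∈ F_5. For each x, list the y ∈ F_5 with f(x, y) ≡ 0 and those with g(x, y) ≡ 0 (mod 5); the common zeros in that column are the intersection.
  x = 0: f ≡ 0 at y ∈ {2, 4}; g ≡ 0 at y ∈ ∅; common: ∅.
  x = 1: f ≡ 0 at y ∈ ∅; g ≡ 0 at y ∈ {0, 1, 2, 3, 4}; common: ∅.
  x = 2: f ≡ 0 at y ∈ {1}; g ≡ 0 at y ∈ ∅; common: ∅.
  x = 3: f ≡ 0 at y ∈ {0}; g ≡ 0 at y ∈ ∅; common: ∅.
  x = 4: f ≡ 0 at y ∈ ∅; g ≡ 0 at y ∈ ∅; common: ∅.
Collecting: common zeros = ∅, so the count is 0.
Comparison with the Bézout bound: 0 ≤ 2 = deg(f)·deg(g), as expected for curves with no common component (the affine F_5-count falls short of the bound because intersections may lie at infinity, over extension fields, or carry multiplicity).


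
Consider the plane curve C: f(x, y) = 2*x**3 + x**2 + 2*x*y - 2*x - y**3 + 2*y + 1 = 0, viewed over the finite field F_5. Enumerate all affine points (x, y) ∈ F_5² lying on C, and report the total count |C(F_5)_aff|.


Affine F_5-points: {(0, 3), (0, 4), (1, 1), (3, 1), (3, 3), (4, 3)}; count = 6.

For each of the 25 pairs (x, y) ∈ F_5², evaluate f(x, y) mod 5. Record the zeros.
  x = 0: [0↦1, 1↦2, 2↦2, 3↦0, 4↦0]  zeros at y ∈ {3, 4}
  x = 1: [0↦2, 1↦0, 2↦2, 3↦2, 4↦4]  zeros at y ∈ {1}
  x = 2: [0↦2, 1↦2, 2↦1, 3↦3, 4↦2]  zeros at y ∈ ∅
  x = 3: [0↦3, 1↦0, 2↦1, 3↦0, 4↦1]  zeros at y ∈ {1, 3}
  x = 4: [0↦2, 1↦1, 2↦4, 3↦0, 4↦3]  zeros at y ∈ {3}
Collecting zeros: affine points = {(0, 3), (0, 4), (1, 1), (3, 1), (3, 3), (4, 3)}.
Total count |C(F_5)_aff| = 6.


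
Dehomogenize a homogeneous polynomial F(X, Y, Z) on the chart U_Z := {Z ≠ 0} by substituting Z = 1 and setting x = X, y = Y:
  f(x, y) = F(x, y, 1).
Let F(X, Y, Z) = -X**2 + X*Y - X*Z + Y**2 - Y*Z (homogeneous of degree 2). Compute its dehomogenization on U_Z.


f(x, y) = -x**2 + x*y - x + y**2 - y

On U_Z we set Z = 1. Each monomial c·X^i·Y^j·Z^k in F becomes c·x^i·y^j·1^k = c·x^i·y^j.
Substituting Z = 1: F(X, Y, 1) = -x**2 + x*y - x + y**2 - y.
Note: deg(f) ≤ deg(F) = 2; strict inequality happens when F is divisible by Z (lost terms).


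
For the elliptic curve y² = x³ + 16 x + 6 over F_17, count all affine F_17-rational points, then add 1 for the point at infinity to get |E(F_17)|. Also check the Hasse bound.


Affine points = {(3, 8), (3, 9), (4, 7), (4, 10), (7, 6), (7, 11), (8, 0), (11, 0), (14, 4), (14, 13), (15, 0)}; affine count = 11; |E(F_17)| = 12.

Discriminant check: Δ ∝ 4a³ + 27b² = 4·16³ + 27·6² = 4·4096 + 27·36 ≡ 16 (mod 17). Nonzero ⇒ E is nonsingular.
For each x ∈ F_17, compute rhs = x³ + 16·x + 6 mod 17, then count y ∈ F_17 with y² ≡ rhs.
  x = 0: rhs = 6, matching y values: none (0 points).
  x = 1: rhs = 6, matching y values: none (0 points).
  x = 2: rhs = 12, matching y values: none (0 points).
  x = 3: rhs = 13, matching y values: 8, 9 (2 points).
  x = 4: rhs = 15, matching y values: 7, 10 (2 points).
  x = 5: rhs = 7, matching y values: none (0 points).
  x = 6: rhs = 12, matching y values: none (0 points).
  x = 7: rhs = 2, matching y values: 6, 11 (2 points).
  x = 8: rhs = 0, matching y values: 0 (1 points).
  x = 9: rhs = 12, matching y values: none (0 points).
  x = 10: rhs = 10, matching y values: none (0 points).
  x = 11: rhs = 0, matching y values: 0 (1 points).
  x = 12: rhs = 5, matching y values: none (0 points).
  x = 13: rhs = 14, matching y values: none (0 points).
  x = 14: rhs = 16, matching y values: 4, 13 (2 points).
  x = 15: rhs = 0, matching y values: 0 (1 points).
  x = 16: rhs = 6, matching y values: none (0 points).
Total affine count: 11.
Full point count |E(F_17)| = 11 + 1 = 12.
Hasse bound: |12 − (17+1)| = |-6| = 6 ≤ 2√17 ≈ 8.2462 ✓.


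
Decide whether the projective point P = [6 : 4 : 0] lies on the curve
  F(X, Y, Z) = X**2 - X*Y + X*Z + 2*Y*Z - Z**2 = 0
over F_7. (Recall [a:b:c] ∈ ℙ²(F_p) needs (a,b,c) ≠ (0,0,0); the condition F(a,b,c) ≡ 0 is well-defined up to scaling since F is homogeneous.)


F(6,4,0) ≡ 5 (mod 7); P is NOT on the curve.

Evaluate F(6, 4, 0) term-by-term (mod 7).
  X**2 ↦ 1·36·1·1 = 36
  -X*Y ↦ -1·6·4·1 = -24
  X*Z ↦ 1·6·1·0 = 0
  2*Y*Z ↦ 2·1·4·0 = 0
  -Z**2 ↦ -1·1·1·0 = 0
Sum: F(6, 4, 0) = (36) + (-24) + (0) + (0) + (0) = 12.
Reducing mod 7: 12 ≡ 5 (mod 7).
Since F(a, b, c) ≡ 5 ≠ 0 (mod 7), P does NOT lie on the curve.


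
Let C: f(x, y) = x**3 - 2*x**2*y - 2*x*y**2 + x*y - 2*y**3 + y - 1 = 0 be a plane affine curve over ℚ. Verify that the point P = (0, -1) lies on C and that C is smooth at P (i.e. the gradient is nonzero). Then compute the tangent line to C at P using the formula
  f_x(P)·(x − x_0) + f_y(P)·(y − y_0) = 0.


Tangent line at P: -3*x - 5*y - 5 = 0.

Step 1: f(0, -1) = 0, so P lies on C.
Step 2: partial derivatives
  f_x(x, y) = 3*x**2 - 4*x*y - 2*y**2 + y, f_y(x, y) = -2*x**2 - 4*x*y + x - 6*y**2 + 1.
  f_x(P) = -3, f_y(P) = -5 (gradient nonzero, so P is smooth).
Step 3: tangent line at P: -3·(x − 0) + -5·(y − -1) = 0.
Expanding: -3*x - 5*y - 5 = 0.


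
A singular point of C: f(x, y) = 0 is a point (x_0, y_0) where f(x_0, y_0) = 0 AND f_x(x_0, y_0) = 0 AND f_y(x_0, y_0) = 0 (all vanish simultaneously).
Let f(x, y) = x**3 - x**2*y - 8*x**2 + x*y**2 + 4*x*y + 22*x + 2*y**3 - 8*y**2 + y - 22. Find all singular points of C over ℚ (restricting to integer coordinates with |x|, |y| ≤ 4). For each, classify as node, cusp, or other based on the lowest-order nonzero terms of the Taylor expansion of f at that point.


Singular points: {(3, 1)}; classification: cusp.

Compute partial derivatives:
  f_x = 3*x**2 - 2*x*y - 16*x + y**2 + 4*y + 22.
  f_y = -x**2 + 2*x*y + 4*x + 6*y**2 - 16*y + 1.
Scan x_0 ∈ {−4, ..., 4}. For each x_0, f_y(x_0, y) is a polynomial in y; find its integer roots y ∈ {−4, ..., 4}, then test f_x and f at those candidates.
  x = -4: f_y(-4, y) = 6*y**2 - 24*y - 31; no integer root y with |y| ≤ 4.
  x = -3: f_y(-3, y) = 6*y**2 - 22*y - 20; no integer root y with |y| ≤ 4.
  x = -2: f_y(-2, y) = 6*y**2 - 20*y - 11; no integer root y with |y| ≤ 4.
  x = -1: f_y(-1, y) = 6*y**2 - 18*y - 4; no integer root y with |y| ≤ 4.
  x = 0: f_y(0, y) = 6*y**2 - 16*y + 1; no integer root y with |y| ≤ 4.
  x = 1: f_y(1, y) = 6*y**2 - 14*y + 4; vanishes at y ∈ {2}. (1, 2): f_x = 17 ≠ 0.
  x = 2: f_y(2, y) = 6*y**2 - 12*y + 5; no integer root y with |y| ≤ 4.
  x = 3: f_y(3, y) = 6*y**2 - 10*y + 4; vanishes at y ∈ {1}. (3, 1): f_x = 0, f = 0 — SINGULAR.
  x = 4: f_y(4, y) = 6*y**2 - 8*y + 1; no integer root y with |y| ≤ 4.
Only singular point on the grid: (3, 1).
Classify: substitute x = 3 + u, y = 1 + v and expand: f = u**3 - u**2*v + u*v**2 + 2*v**3 + v**2.
No constant or linear terms (consistent with a singular point). Quadratic part: v**2. Cubic part: u**3 - u**2*v + u*v**2 + 2*v**3.
The quadratic part v**2 is a perfect square, so there is a single (double) tangent line v = 0, i.e. y = 1. Restricting the cubic part to that line (v = 0) leaves u**3 ≠ 0, so f is not divisible by v and the branch is v² ≈ -u**3 to lowest order — this is a cusp.
Classification: cusp.


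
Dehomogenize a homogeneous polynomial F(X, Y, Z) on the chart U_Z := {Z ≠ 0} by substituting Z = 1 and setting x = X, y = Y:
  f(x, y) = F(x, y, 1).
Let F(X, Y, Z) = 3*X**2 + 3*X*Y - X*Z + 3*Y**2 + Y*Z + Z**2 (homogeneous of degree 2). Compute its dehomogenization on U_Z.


f(x, y) = 3*x**2 + 3*x*y - x + 3*y**2 + y + 1

On U_Z we set Z = 1. Each monomial c·X^i·Y^j·Z^k in F becomes c·x^i·y^j·1^k = c·x^i·y^j.
Substituting Z = 1: F(X, Y, 1) = 3*x**2 + 3*x*y - x + 3*y**2 + y + 1.
Note: deg(f) ≤ deg(F) = 2; strict inequality happens when F is divisible by Z (lost terms).


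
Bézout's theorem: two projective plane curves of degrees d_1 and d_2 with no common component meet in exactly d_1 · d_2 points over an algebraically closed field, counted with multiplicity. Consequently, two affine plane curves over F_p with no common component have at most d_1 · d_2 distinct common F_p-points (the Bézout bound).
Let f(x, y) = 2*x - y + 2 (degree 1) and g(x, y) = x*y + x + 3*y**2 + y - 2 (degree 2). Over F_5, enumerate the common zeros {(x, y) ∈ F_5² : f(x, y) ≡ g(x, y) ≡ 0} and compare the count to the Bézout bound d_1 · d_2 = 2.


Common zeros: {(1, 4), (3, 3)}; count = 2; Bézout bound = 2.

deg(f) = 1, deg(g) = 2, so Bézout bound = 2.
Scan x ∈ F_5. For each x, list the y ∈ F_5 with f(x, y) ≡ 0 and those with g(x, y) ≡ 0 (mod 5); the common zeros in that column are the intersection.
  x = 0: f ≡ 0 at y ∈ {2}; g ≡ 0 at y ∈ {4}; common: ∅.
  x = 1: f ≡ 0 at y ∈ {4}; g ≡ 0 at y ∈ {2, 4}; common: {4}.
  x = 2: f ≡ 0 at y ∈ {1}; g ≡ 0 at y ∈ {0, 4}; common: ∅.
  x = 3: f ≡ 0 at y ∈ {3}; g ≡ 0 at y ∈ {3, 4}; common: {3}.
  x = 4: f ≡ 0 at y ∈ {0}; g ≡ 0 at y ∈ {1, 4}; common: ∅.
Collecting: common zeros = {(1, 4), (3, 3)}, so the count is 2.
Comparison with the Bézout bound: 2 ≤ 2 = deg(f)·deg(g), as expected for curves with no common component (the bound is attained).


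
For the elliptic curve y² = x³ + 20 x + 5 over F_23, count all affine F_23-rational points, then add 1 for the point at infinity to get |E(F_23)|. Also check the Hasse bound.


Affine points = {(1, 7), (1, 16), (3, 0), (5, 0), (10, 3), (10, 20), (12, 8), (12, 15), (13, 1), (13, 22), (14, 4), (14, 19), (15, 0), (21, 7), (21, 16)}; affine count = 15; |E(F_23)| = 16.

Discriminant check: Δ ∝ 4a³ + 27b² = 4·20³ + 27·5² = 4·8000 + 27·25 ≡ 15 (mod 23). Nonzero ⇒ E is nonsingular.
For each x ∈ F_23, compute rhs = x³ + 20·x + 5 mod 23, then count y ∈ F_23 with y² ≡ rhs.
  x = 0: rhs = 5, matching y values: none (0 points).
  x = 1: rhs = 3, matching y values: 7, 16 (2 points).
  x = 2: rhs = 7, matching y values: none (0 points).
  x = 3: rhs = 0, matching y values: 0 (1 points).
  x = 4: rhs = 11, matching y values: none (0 points).
  x = 5: rhs = 0, matching y values: 0 (1 points).
  x = 6: rhs = 19, matching y values: none (0 points).
  x = 7: rhs = 5, matching y values: none (0 points).
  x = 8: rhs = 10, matching y values: none (0 points).
  x = 9: rhs = 17, matching y values: none (0 points).
  x = 10: rhs = 9, matching y values: 3, 20 (2 points).
  x = 11: rhs = 15, matching y values: none (0 points).
  x = 12: rhs = 18, matching y values: 8, 15 (2 points).
  x = 13: rhs = 1, matching y values: 1, 22 (2 points).
  x = 14: rhs = 16, matching y values: 4, 19 (2 points).
  x = 15: rhs = 0, matching y values: 0 (1 points).
  x = 16: rhs = 5, matching y values: none (0 points).
  x = 17: rhs = 14, matching y values: none (0 points).
  x = 18: rhs = 10, matching y values: none (0 points).
  x = 19: rhs = 22, matching y values: none (0 points).
  x = 20: rhs = 10, matching y values: none (0 points).
  x = 21: rhs = 3, matching y values: 7, 16 (2 points).
  x = 22: rhs = 7, matching y values: none (0 points).
Total affine count: 15.
Full point count |E(F_23)| = 15 + 1 = 16.
Hasse bound: |16 − (23+1)| = |-8| = 8 ≤ 2√23 ≈ 9.5917 ✓.


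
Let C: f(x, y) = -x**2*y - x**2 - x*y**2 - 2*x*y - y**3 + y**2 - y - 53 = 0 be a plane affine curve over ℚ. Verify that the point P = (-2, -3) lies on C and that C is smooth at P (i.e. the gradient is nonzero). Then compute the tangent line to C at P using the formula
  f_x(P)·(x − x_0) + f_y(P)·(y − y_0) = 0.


Tangent line at P: -11*x - 46*y - 160 = 0.

Step 1: f(-2, -3) = 0, so P lies on C.
Step 2: partial derivatives
  f_x(x, y) = -2*x*y - 2*x - y**2 - 2*y, f_y(x, y) = -x**2 - 2*x*y - 2*x - 3*y**2 + 2*y - 1.
  f_x(P) = -11, f_y(P) = -46 (gradient nonzero, so P is smooth).
Step 3: tangent line at P: -11·(x − -2) + -46·(y − -3) = 0.
Expanding: -11*x - 46*y - 160 = 0.


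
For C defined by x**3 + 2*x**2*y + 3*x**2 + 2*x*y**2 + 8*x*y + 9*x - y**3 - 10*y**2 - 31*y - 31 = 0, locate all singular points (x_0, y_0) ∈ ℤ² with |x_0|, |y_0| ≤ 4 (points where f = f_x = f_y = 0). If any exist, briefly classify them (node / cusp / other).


Singular points: {(1, -3)}; classification: cusp.

Compute partial derivatives:
  f_x = 3*x**2 + 4*x*y + 6*x + 2*y**2 + 8*y + 9.
  f_y = 2*x**2 + 4*x*y + 8*x - 3*y**2 - 20*y - 31.
Scan x_0 ∈ {−4, ..., 4}. For each x_0, f_y(x_0, y) is a polynomial in y; find its integer roots y ∈ {−4, ..., 4}, then test f_x and f at those candidates.
  x = -4: f_y(-4, y) = -3*y**2 - 36*y - 31; no integer root y with |y| ≤ 4.
  x = -3: f_y(-3, y) = -3*y**2 - 32*y - 37; no integer root y with |y| ≤ 4.
  x = -2: f_y(-2, y) = -3*y**2 - 28*y - 39; no integer root y with |y| ≤ 4.
  x = -1: f_y(-1, y) = -3*y**2 - 24*y - 37; no integer root y with |y| ≤ 4.
  x = 0: f_y(0, y) = -3*y**2 - 20*y - 31; no integer root y with |y| ≤ 4.
  x = 1: f_y(1, y) = -3*y**2 - 16*y - 21; vanishes at y ∈ {-3}. (1, -3): f_x = 0, f = 0 — SINGULAR.
  x = 2: f_y(2, y) = -3*y**2 - 12*y - 7; no integer root y with |y| ≤ 4.
  x = 3: f_y(3, y) = -3*y**2 - 8*y + 11; vanishes at y ∈ {1}. (3, 1): f_x = 76 ≠ 0.
  x = 4: f_y(4, y) = -3*y**2 - 4*y + 33; no integer root y with |y| ≤ 4.
Only singular point on the grid: (1, -3).
Classify: substitute x = 1 + u, y = -3 + v and expand: f = u**3 + 2*u**2*v + 2*u*v**2 - v**3 + v**2.
No constant or linear terms (consistent with a singular point). Quadratic part: v**2. Cubic part: u**3 + 2*u**2*v + 2*u*v**2 - v**3.
The quadratic part v**2 is a perfect square, so there is a single (double) tangent line v = 0, i.e. y = -3. Restricting the cubic part to that line (v = 0) leaves u**3 ≠ 0, so f is not divisible by v and the branch is v² ≈ -u**3 to lowest order — this is a cusp.
Classification: cusp.


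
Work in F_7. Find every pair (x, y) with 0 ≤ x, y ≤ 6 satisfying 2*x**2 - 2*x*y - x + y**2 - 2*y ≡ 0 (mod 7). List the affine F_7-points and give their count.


Affine F_7-points: {(0, 0), (0, 2), (3, 3), (3, 5), (4, 0), (4, 3), (6, 2), (6, 5)}; count = 8.

For each of the 49 pairs (x, y) ∈ F_7², evaluate f(x, y) mod 7. Record the zeros.
  x = 0: [0↦0, 1↦6, 2↦0, 3↦3, 4↦1, 5↦1, 6↦3]  zeros at y ∈ {0, 2}
  x = 1: [0↦1, 1↦5, 2↦4, 3↦5, 4↦1, 5↦6, 6↦6]  zeros at y ∈ ∅
  x = 2: [0↦6, 1↦1, 2↦5, 3↦4, 4↦5, 5↦1, 6↦6]  zeros at y ∈ ∅
  x = 3: [0↦1, 1↦1, 2↦3, 3↦0, 4↦6, 5↦0, 6↦3]  zeros at y ∈ {3, 5}
  x = 4: [0↦0, 1↦5, 2↦5, 3↦0, 4↦4, 5↦3, 6↦4]  zeros at y ∈ {0, 3}
  x = 5: [0↦3, 1↦6, 2↦4, 3↦4, 4↦6, 5↦3, 6↦2]  zeros at y ∈ ∅
  x = 6: [0↦3, 1↦4, 2↦0, 3↦5, 4↦5, 5↦0, 6↦4]  zeros at y ∈ {2, 5}
Collecting zeros: affine points = {(0, 0), (0, 2), (3, 3), (3, 5), (4, 0), (4, 3), (6, 2), (6, 5)}.
Total count |C(F_7)_aff| = 8.


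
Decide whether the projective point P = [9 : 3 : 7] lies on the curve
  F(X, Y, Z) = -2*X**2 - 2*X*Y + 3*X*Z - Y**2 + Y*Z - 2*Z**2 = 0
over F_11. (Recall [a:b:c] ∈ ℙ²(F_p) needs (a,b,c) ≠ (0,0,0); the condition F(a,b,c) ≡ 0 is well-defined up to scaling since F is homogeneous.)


F(9,3,7) ≡ 8 (mod 11); P is NOT on the curve.

Evaluate F(9, 3, 7) term-by-term (mod 11).
  -2*X**2 ↦ -2·81·1·1 = -162
  -2*X*Y ↦ -2·9·3·1 = -54
  3*X*Z ↦ 3·9·1·7 = 189
  -Y**2 ↦ -1·1·9·1 = -9
  Y*Z ↦ 1·1·3·7 = 21
  -2*Z**2 ↦ -2·1·1·49 = -98
Sum: F(9, 3, 7) = (-162) + (-54) + (189) + (-9) + (21) + (-98) = -113.
Reducing mod 11: -113 ≡ 8 (mod 11).
Since F(a, b, c) ≡ 8 ≠ 0 (mod 11), P does NOT lie on the curve.


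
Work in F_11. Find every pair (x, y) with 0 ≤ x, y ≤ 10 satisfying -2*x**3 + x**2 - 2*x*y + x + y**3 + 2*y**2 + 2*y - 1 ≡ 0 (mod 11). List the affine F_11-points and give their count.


Affine F_11-points: {(1, 3), (1, 7), (1, 10), (2, 0), (2, 4), (2, 5), (3, 1), (4, 6), (7, 4), (8, 4), (9, 6)}; count = 11.

For each of the 121 pairs (x, y) ∈ F_11², evaluate f(x, y) mod 11. Record the zeros.
  x = 0: [0↦10, 1↦4, 2↦8, 3↦6, 4↦4, 5↦8, 6↦2, 7↦3, 8↦6, 9↦6, 10↦9]  zeros at y ∈ ∅
  x = 1: [0↦10, 1↦2, 2↦4, 3↦0, 4↦7, 5↦9, 6↦1, 7↦0, 8↦1, 9↦10, 10↦0]  zeros at y ∈ {3, 7, 10}
  x = 2: [0↦0, 1↦1, 2↦1, 3↦6, 4↦0, 5↦0, 6↦1, 7↦9, 8↦8, 9↦4, 10↦3]  zeros at y ∈ {0, 4, 5}
  x = 3: [0↦1, 1↦0, 2↦9, 3↦1, 4↦4, 5↦2, 6↦1, 7↦7, 8↦4, 9↦9, 10↦6]  zeros at y ∈ {1}
  x = 4: [0↦1, 1↦9, 2↦5, 3↦6, 4↦7, 5↦3, 6↦0, 7↦4, 8↦10, 9↦2, 10↦8]  zeros at y ∈ {6}
  x = 5: [0↦10, 1↦5, 2↦10, 3↦9, 4↦8, 5↦2, 6↦8, 7↦10, 8↦3, 9↦4, 10↦8]  zeros at y ∈ ∅
  x = 6: [0↦5, 1↦9, 2↦1, 3↦9, 4↦6, 5↦9, 6↦2, 7↦2, 8↦4, 9↦3, 10↦5]  zeros at y ∈ ∅
  x = 7: [0↦7, 1↦9, 2↦10, 3↦5, 4↦0, 5↦1, 6↦3, 7↦1, 8↦1, 9↦9, 10↦9]  zeros at y ∈ {4}
  x = 8: [0↦4, 1↦4, 2↦3, 3↦7, 4↦0, 5↦10, 6↦10, 7↦6, 8↦4, 9↦10, 10↦8]  zeros at y ∈ {4}
  x = 9: [0↦6, 1↦4, 2↦1, 3↦3, 4↦5, 5↦2, 6↦0, 7↦5, 8↦1, 9↦5, 10↦1]  zeros at y ∈ {6}
  x = 10: [0↦1, 1↦8, 2↦3, 3↦3, 4↦3, 5↦9, 6↦5, 7↦8, 8↦2, 9↦4, 10↦9]  zeros at y ∈ ∅
Collecting zeros: affine points = {(1, 3), (1, 7), (1, 10), (2, 0), (2, 4), (2, 5), (3, 1), (4, 6), (7, 4), (8, 4), (9, 6)}.
Total count |C(F_11)_aff| = 11.


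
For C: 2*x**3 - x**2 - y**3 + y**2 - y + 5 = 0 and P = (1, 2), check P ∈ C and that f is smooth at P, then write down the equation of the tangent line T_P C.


Tangent line at P: 4*x - 9*y + 14 = 0.

Step 1: f(1, 2) = 0, so P lies on C.
Step 2: partial derivatives
  f_x(x, y) = 6*x**2 - 2*x, f_y(x, y) = -3*y**2 + 2*y - 1.
  f_x(P) = 4, f_y(P) = -9 (gradient nonzero, so P is smooth).
Step 3: tangent line at P: 4·(x − 1) + -9·(y − 2) = 0.
Expanding: 4*x - 9*y + 14 = 0.


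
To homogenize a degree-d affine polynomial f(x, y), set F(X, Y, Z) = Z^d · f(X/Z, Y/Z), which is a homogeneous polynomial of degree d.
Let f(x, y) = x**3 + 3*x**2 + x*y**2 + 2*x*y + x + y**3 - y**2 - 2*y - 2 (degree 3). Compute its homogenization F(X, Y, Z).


F(X, Y, Z) = X**3 + 3*X**2*Z + X*Y**2 + 2*X*Y*Z + X*Z**2 + Y**3 - Y**2*Z - 2*Y*Z**2 - 2*Z**3

deg(f) = 3.
Substitute x = X/Z, y = Y/Z into f, then multiply by Z^3.
  monomial 1·x^3·y^0 ↦ 1·X^3·Y^0·Z^0.
  monomial 3·x^2·y^0 ↦ 3·X^2·Y^0·Z^1.
  monomial 1·x^1·y^2 ↦ 1·X^1·Y^2·Z^0.
  monomial 2·x^1·y^1 ↦ 2·X^1·Y^1·Z^1.
  monomial 1·x^1·y^0 ↦ 1·X^1·Y^0·Z^2.
  monomial 1·x^0·y^3 ↦ 1·X^0·Y^3·Z^0.
  monomial -1·x^0·y^2 ↦ -1·X^0·Y^2·Z^1.
  monomial -2·x^0·y^1 ↦ -2·X^0·Y^1·Z^2.
  monomial -2·x^0·y^0 ↦ -2·X^0·Y^0·Z^3.
Collecting: F(X, Y, Z) = X**3 + 3*X**2*Z + X*Y**2 + 2*X*Y*Z + X*Z**2 + Y**3 - Y**2*Z - 2*Y*Z**2 - 2*Z**3.


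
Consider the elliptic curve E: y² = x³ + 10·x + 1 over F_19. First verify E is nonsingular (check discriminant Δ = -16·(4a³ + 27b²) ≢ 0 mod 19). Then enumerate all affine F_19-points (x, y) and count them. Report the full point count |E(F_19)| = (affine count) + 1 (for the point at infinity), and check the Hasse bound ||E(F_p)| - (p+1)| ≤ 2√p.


Affine points = {(0, 1), (0, 18), (3, 1), (3, 18), (5, 9), (5, 10), (6, 7), (6, 12), (8, 2), (8, 17), (11, 6), (11, 13), (12, 5), (12, 14), (14, 4), (14, 15), (15, 7), (15, 12), (16, 1), (16, 18), (17, 7), (17, 12), (18, 3), (18, 16)}; affine count = 24; |E(F_19)| = 25.

Discriminant check: Δ ∝ 4a³ + 27b² = 4·10³ + 27·1² = 4·1000 + 27·1 ≡ 18 (mod 19). Nonzero ⇒ E is nonsingular.
For each x ∈ F_19, compute rhs = x³ + 10·x + 1 mod 19, then count y ∈ F_19 with y² ≡ rhs.
  x = 0: rhs = 1, matching y values: 1, 18 (2 points).
  x = 1: rhs = 12, matching y values: none (0 points).
  x = 2: rhs = 10, matching y values: none (0 points).
  x = 3: rhs = 1, matching y values: 1, 18 (2 points).
  x = 4: rhs = 10, matching y values: none (0 points).
  x = 5: rhs = 5, matching y values: 9, 10 (2 points).
  x = 6: rhs = 11, matching y values: 7, 12 (2 points).
  x = 7: rhs = 15, matching y values: none (0 points).
  x = 8: rhs = 4, matching y values: 2, 17 (2 points).
  x = 9: rhs = 3, matching y values: none (0 points).
  x = 10: rhs = 18, matching y values: none (0 points).
  x = 11: rhs = 17, matching y values: 6, 13 (2 points).
  x = 12: rhs = 6, matching y values: 5, 14 (2 points).
  x = 13: rhs = 10, matching y values: none (0 points).
  x = 14: rhs = 16, matching y values: 4, 15 (2 points).
  x = 15: rhs = 11, matching y values: 7, 12 (2 points).
  x = 16: rhs = 1, matching y values: 1, 18 (2 points).
  x = 17: rhs = 11, matching y values: 7, 12 (2 points).
  x = 18: rhs = 9, matching y values: 3, 16 (2 points).
Total affine count: 24.
Full point count |E(F_19)| = 24 + 1 = 25.
Hasse bound: |25 − (19+1)| = |5| = 5 ≤ 2√19 ≈ 8.7178 ✓.


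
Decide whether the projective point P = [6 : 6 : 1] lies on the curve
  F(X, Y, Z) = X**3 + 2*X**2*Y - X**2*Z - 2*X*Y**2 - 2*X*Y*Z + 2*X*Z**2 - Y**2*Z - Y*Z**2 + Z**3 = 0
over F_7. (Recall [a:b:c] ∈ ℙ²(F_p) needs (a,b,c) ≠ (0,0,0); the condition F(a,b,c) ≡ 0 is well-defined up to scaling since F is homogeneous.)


F(6,6,1) ≡ 2 (mod 7); P is NOT on the curve.

Evaluate F(6, 6, 1) term-by-term (mod 7).
  X**3 ↦ 1·216·1·1 = 216
  2*X**2*Y ↦ 2·36·6·1 = 432
  -X**2*Z ↦ -1·36·1·1 = -36
  -2*X*Y**2 ↦ -2·6·36·1 = -432
  -2*X*Y*Z ↦ -2·6·6·1 = -72
  2*X*Z**2 ↦ 2·6·1·1 = 12
  -Y**2*Z ↦ -1·1·36·1 = -36
  -Y*Z**2 ↦ -1·1·6·1 = -6
  Z**3 ↦ 1·1·1·1 = 1
Sum: F(6, 6, 1) = (216) + (432) + (-36) + (-432) + (-72) + (12) + (-36) + (-6) + (1) = 79.
Reducing mod 7: 79 ≡ 2 (mod 7).
Since F(a, b, c) ≡ 2 ≠ 0 (mod 7), P does NOT lie on the curve.


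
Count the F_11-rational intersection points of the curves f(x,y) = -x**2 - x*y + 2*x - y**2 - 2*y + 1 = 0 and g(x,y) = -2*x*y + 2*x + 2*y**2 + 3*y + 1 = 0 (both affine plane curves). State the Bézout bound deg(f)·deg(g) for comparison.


Common zeros: {(2, 2), (8, 6)}; count = 2; Bézout bound = 4.

deg(f) = 2, deg(g) = 2, so Bézout bound = 4.
Scan x ∈ F_11. For each x, list the y ∈ F_11 with f(x, y) ≡ 0 and those with g(x, y) ≡ 0 (mod 11); the common zeros in that column are the intersection.
  x = 0: f ≡ 0 at y ∈ ∅; g ≡ 0 at y ∈ {5, 10}; common: ∅.
  x = 1: f ≡ 0 at y ∈ ∅; g ≡ 0 at y ∈ ∅; common: ∅.
  x = 2: f ≡ 0 at y ∈ {2, 5}; g ≡ 0 at y ∈ {2, 4}; common: {2}.
  x = 3: f ≡ 0 at y ∈ ∅; g ≡ 0 at y ∈ ∅; common: ∅.
  x = 4: f ≡ 0 at y ∈ ∅; g ≡ 0 at y ∈ ∅; common: ∅.
  x = 5: f ≡ 0 at y ∈ {1, 3}; g ≡ 0 at y ∈ {0, 9}; common: ∅.
  x = 6: f ≡ 0 at y ∈ {5, 9}; g ≡ 0 at y ∈ ∅; common: ∅.
  x = 7: f ≡ 0 at y ∈ {1}; g ≡ 0 at y ∈ {3, 8}; common: ∅.
  x = 8: f ≡ 0 at y ∈ {6}; g ≡ 0 at y ∈ {6}; common: {6}.
  x = 9: f ≡ 0 at y ∈ {2, 9}; g ≡ 0 at y ∈ ∅; common: ∅.
  x = 10: f ≡ 0 at y ∈ {4, 6}; g ≡ 0 at y ∈ {7}; common: ∅.
Collecting: common zeros = {(2, 2), (8, 6)}, so the count is 2.
Comparison with the Bézout bound: 2 ≤ 4 = deg(f)·deg(g), as expected for curves with no common component (the affine F_11-count falls short of the bound because intersections may lie at infinity, over extension fields, or carry multiplicity).


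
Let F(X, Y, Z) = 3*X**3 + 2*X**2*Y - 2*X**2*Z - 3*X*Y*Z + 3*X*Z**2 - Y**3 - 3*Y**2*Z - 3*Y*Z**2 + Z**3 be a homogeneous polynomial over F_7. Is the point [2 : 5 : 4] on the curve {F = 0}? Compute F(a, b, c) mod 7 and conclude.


F(2,5,4) ≡ 2 (mod 7); P is NOT on the curve.

Evaluate F(2, 5, 4) term-by-term (mod 7).
  3*X**3 ↦ 3·8·1·1 = 24
  2*X**2*Y ↦ 2·4·5·1 = 40
  -2*X**2*Z ↦ -2·4·1·4 = -32
  -3*X*Y*Z ↦ -3·2·5·4 = -120
  3*X*Z**2 ↦ 3·2·1·16 = 96
  -Y**3 ↦ -1·1·125·1 = -125
  -3*Y**2*Z ↦ -3·1·25·4 = -300
  -3*Y*Z**2 ↦ -3·1·5·16 = -240
  Z**3 ↦ 1·1·1·64 = 64
Sum: F(2, 5, 4) = (24) + (40) + (-32) + (-120) + (96) + (-125) + (-300) + (-240) + (64) = -593.
Reducing mod 7: -593 ≡ 2 (mod 7).
Since F(a, b, c) ≡ 2 ≠ 0 (mod 7), P does NOT lie on the curve.


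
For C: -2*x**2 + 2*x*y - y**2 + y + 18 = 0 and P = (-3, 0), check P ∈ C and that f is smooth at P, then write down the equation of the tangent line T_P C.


Tangent line at P: 12*x - 5*y + 36 = 0.

Step 1: f(-3, 0) = 0, so P lies on C.
Step 2: partial derivatives
  f_x(x, y) = -4*x + 2*y, f_y(x, y) = 2*x - 2*y + 1.
  f_x(P) = 12, f_y(P) = -5 (gradient nonzero, so P is smooth).
Step 3: tangent line at P: 12·(x − -3) + -5·(y − 0) = 0.
Expanding: 12*x - 5*y + 36 = 0.


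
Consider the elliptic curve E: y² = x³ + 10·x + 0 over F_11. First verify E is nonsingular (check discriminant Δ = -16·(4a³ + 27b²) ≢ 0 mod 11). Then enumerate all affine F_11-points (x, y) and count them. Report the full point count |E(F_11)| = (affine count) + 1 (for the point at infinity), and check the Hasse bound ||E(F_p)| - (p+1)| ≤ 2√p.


Affine points = {(0, 0), (1, 0), (4, 4), (4, 7), (6, 1), (6, 10), (8, 3), (8, 8), (9, 4), (9, 7), (10, 0)}; affine count = 11; |E(F_11)| = 12.

Discriminant check: Δ ∝ 4a³ + 27b² = 4·10³ + 27·0² = 4·1000 + 27·0 ≡ 7 (mod 11). Nonzero ⇒ E is nonsingular.
For each x ∈ F_11, compute rhs = x³ + 10·x + 0 mod 11, then count y ∈ F_11 with y² ≡ rhs.
  x = 0: rhs = 0, matching y values: 0 (1 points).
  x = 1: rhs = 0, matching y values: 0 (1 points).
  x = 2: rhs = 6, matching y values: none (0 points).
  x = 3: rhs = 2, matching y values: none (0 points).
  x = 4: rhs = 5, matching y values: 4, 7 (2 points).
  x = 5: rhs = 10, matching y values: none (0 points).
  x = 6: rhs = 1, matching y values: 1, 10 (2 points).
  x = 7: rhs = 6, matching y values: none (0 points).
  x = 8: rhs = 9, matching y values: 3, 8 (2 points).
  x = 9: rhs = 5, matching y values: 4, 7 (2 points).
  x = 10: rhs = 0, matching y values: 0 (1 points).
Total affine count: 11.
Full point count |E(F_11)| = 11 + 1 = 12.
Hasse bound: |12 − (11+1)| = |0| = 0 ≤ 2√11 ≈ 6.6332 ✓.


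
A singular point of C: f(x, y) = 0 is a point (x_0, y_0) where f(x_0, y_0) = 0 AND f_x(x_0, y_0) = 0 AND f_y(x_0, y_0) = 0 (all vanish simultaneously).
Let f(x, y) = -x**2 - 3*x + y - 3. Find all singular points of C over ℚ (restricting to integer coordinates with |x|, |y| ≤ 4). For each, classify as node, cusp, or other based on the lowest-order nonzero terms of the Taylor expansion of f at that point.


No singular points in the scanned grid; C is smooth there.

Compute partial derivatives:
  f_x = -2*x - 3.
  f_y = 1.
f_y = 1 is a nonzero constant, so f_y never vanishes: no point (x, y) can satisfy f = f_x = f_y = 0. In particular no (x, y) ∈ {−4, ..., 4}² is singular; the curve is smooth.


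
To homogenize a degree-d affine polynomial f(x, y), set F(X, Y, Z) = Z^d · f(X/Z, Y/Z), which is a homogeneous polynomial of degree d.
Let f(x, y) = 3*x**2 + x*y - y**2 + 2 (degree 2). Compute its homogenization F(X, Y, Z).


F(X, Y, Z) = 3*X**2 + X*Y - Y**2 + 2*Z**2

deg(f) = 2.
Substitute x = X/Z, y = Y/Z into f, then multiply by Z^2.
  monomial 3·x^2·y^0 ↦ 3·X^2·Y^0·Z^0.
  monomial 1·x^1·y^1 ↦ 1·X^1·Y^1·Z^0.
  monomial -1·x^0·y^2 ↦ -1·X^0·Y^2·Z^0.
  monomial 2·x^0·y^0 ↦ 2·X^0·Y^0·Z^2.
Collecting: F(X, Y, Z) = 3*X**2 + X*Y - Y**2 + 2*Z**2.


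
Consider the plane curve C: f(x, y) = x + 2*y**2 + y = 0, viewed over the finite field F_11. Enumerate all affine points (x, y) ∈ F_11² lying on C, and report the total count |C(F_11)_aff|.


Affine F_11-points: {(0, 0), (0, 5), (1, 2), (1, 3), (5, 7), (5, 9), (7, 8), (8, 1), (8, 4), (10, 6), (10, 10)}; count = 11.

For each of the 121 pairs (x, y) ∈ F_11², evaluate f(x, y) mod 11. Record the zeros.
  x = 0: [0↦0, 1↦3, 2↦10, 3↦10, 4↦3, 5↦0, 6↦1, 7↦6, 8↦4, 9↦6, 10↦1]  zeros at y ∈ {0, 5}
  x = 1: [0↦1, 1↦4, 2↦0, 3↦0, 4↦4, 5↦1, 6↦2, 7↦7, 8↦5, 9↦7, 10↦2]  zeros at y ∈ {2, 3}
  x = 2: [0↦2, 1↦5, 2↦1, 3↦1, 4↦5, 5↦2, 6↦3, 7↦8, 8↦6, 9↦8, 10↦3]  zeros at y ∈ ∅
  x = 3: [0↦3, 1↦6, 2↦2, 3↦2, 4↦6, 5↦3, 6↦4, 7↦9, 8↦7, 9↦9, 10↦4]  zeros at y ∈ ∅
  x = 4: [0↦4, 1↦7, 2↦3, 3↦3, 4↦7, 5↦4, 6↦5, 7↦10, 8↦8, 9↦10, 10↦5]  zeros at y ∈ ∅
  x = 5: [0↦5, 1↦8, 2↦4, 3↦4, 4↦8, 5↦5, 6↦6, 7↦0, 8↦9, 9↦0, 10↦6]  zeros at y ∈ {7, 9}
  x = 6: [0↦6, 1↦9, 2↦5, 3↦5, 4↦9, 5↦6, 6↦7, 7↦1, 8↦10, 9↦1, 10↦7]  zeros at y ∈ ∅
  x = 7: [0↦7, 1↦10, 2↦6, 3↦6, 4↦10, 5↦7, 6↦8, 7↦2, 8↦0, 9↦2, 10↦8]  zeros at y ∈ {8}
  x = 8: [0↦8, 1↦0, 2↦7, 3↦7, 4↦0, 5↦8, 6↦9, 7↦3, 8↦1, 9↦3, 10↦9]  zeros at y ∈ {1, 4}
  x = 9: [0↦9, 1↦1, 2↦8, 3↦8, 4↦1, 5↦9, 6↦10, 7↦4, 8↦2, 9↦4, 10↦10]  zeros at y ∈ ∅
  x = 10: [0↦10, 1↦2, 2↦9, 3↦9, 4↦2, 5↦10, 6↦0, 7↦5, 8↦3, 9↦5, 10↦0]  zeros at y ∈ {6, 10}
Collecting zeros: affine points = {(0, 0), (0, 5), (1, 2), (1, 3), (5, 7), (5, 9), (7, 8), (8, 1), (8, 4), (10, 6), (10, 10)}.
Total count |C(F_11)_aff| = 11.


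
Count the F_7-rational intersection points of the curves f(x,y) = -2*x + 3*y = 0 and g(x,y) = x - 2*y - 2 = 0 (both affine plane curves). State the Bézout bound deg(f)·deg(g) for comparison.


Common zeros: {(1, 3)}; count = 1; Bézout bound = 1.

deg(f) = 1, deg(g) = 1, so Bézout bound = 1.
Scan x ∈ F_7. For each x, list the y ∈ F_7 with f(x, y) ≡ 0 and those with g(x, y) ≡ 0 (mod 7); the common zeros in that column are the intersection.
  x = 0: f ≡ 0 at y ∈ {0}; g ≡ 0 at y ∈ {6}; common: ∅.
  x = 1: f ≡ 0 at y ∈ {3}; g ≡ 0 at y ∈ {3}; common: {3}.
  x = 2: f ≡ 0 at y ∈ {6}; g ≡ 0 at y ∈ {0}; common: ∅.
  x = 3: f ≡ 0 at y ∈ {2}; g ≡ 0 at y ∈ {4}; common: ∅.
  x = 4: f ≡ 0 at y ∈ {5}; g ≡ 0 at y ∈ {1}; common: ∅.
  x = 5: f ≡ 0 at y ∈ {1}; g ≡ 0 at y ∈ {5}; common: ∅.
  x = 6: f ≡ 0 at y ∈ {4}; g ≡ 0 at y ∈ {2}; common: ∅.
Collecting: common zeros = {(1, 3)}, so the count is 1.
Comparison with the Bézout bound: 1 ≤ 1 = deg(f)·deg(g), as expected for curves with no common component (the bound is attained).


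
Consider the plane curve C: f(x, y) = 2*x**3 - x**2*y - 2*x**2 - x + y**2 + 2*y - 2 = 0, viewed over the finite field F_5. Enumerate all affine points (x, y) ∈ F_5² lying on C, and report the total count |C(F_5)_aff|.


Affine F_5-points: {(3, 1), (4, 0), (4, 4)}; count = 3.

For each of the 25 pairs (x, y) ∈ F_5², evaluate f(x, y) mod 5. Record the zeros.
  x = 0: [0↦3, 1↦1, 2↦1, 3↦3, 4↦2]  zeros at y ∈ ∅
  x = 1: [0↦2, 1↦4, 2↦3, 3↦4, 4↦2]  zeros at y ∈ ∅
  x = 2: [0↦4, 1↦3, 2↦4, 3↦2, 4↦2]  zeros at y ∈ ∅
  x = 3: [0↦1, 1↦0, 2↦1, 3↦4, 4↦4]  zeros at y ∈ {1}
  x = 4: [0↦0, 1↦2, 2↦1, 3↦2, 4↦0]  zeros at y ∈ {0, 4}
Collecting zeros: affine points = {(3, 1), (4, 0), (4, 4)}.
Total count |C(F_5)_aff| = 3.


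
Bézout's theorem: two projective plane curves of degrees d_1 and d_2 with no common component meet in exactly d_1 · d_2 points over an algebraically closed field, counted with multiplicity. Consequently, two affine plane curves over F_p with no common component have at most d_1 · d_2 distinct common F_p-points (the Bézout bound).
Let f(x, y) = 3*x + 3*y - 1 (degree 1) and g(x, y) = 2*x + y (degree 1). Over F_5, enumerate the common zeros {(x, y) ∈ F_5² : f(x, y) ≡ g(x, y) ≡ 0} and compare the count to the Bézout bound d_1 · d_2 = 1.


Common zeros: {(3, 4)}; count = 1; Bézout bound = 1.

deg(f) = 1, deg(g) = 1, so Bézout bound = 1.
Scan x ∈ F_5. For each x, list the y ∈ F_5 with f(x, y) ≡ 0 and those with g(x, y) ≡ 0 (mod 5); the common zeros in that column are the intersection.
  x = 0: f ≡ 0 at y ∈ {2}; g ≡ 0 at y ∈ {0}; common: ∅.
  x = 1: f ≡ 0 at y ∈ {1}; g ≡ 0 at y ∈ {3}; common: ∅.
  x = 2: f ≡ 0 at y ∈ {0}; g ≡ 0 at y ∈ {1}; common: ∅.
  x = 3: f ≡ 0 at y ∈ {4}; g ≡ 0 at y ∈ {4}; common: {4}.
  x = 4: f ≡ 0 at y ∈ {3}; g ≡ 0 at y ∈ {2}; common: ∅.
Collecting: common zeros = {(3, 4)}, so the count is 1.
Comparison with the Bézout bound: 1 ≤ 1 = deg(f)·deg(g), as expected for curves with no common component (the bound is attained).


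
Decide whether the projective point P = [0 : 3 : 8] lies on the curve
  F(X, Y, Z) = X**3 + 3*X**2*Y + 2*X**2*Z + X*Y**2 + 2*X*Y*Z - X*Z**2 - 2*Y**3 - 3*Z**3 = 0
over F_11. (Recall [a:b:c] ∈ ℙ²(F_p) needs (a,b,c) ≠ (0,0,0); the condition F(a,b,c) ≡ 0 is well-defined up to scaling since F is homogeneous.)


F(0,3,8) ≡ 5 (mod 11); P is NOT on the curve.

Evaluate F(0, 3, 8) term-by-term (mod 11).
  X**3 ↦ 1·0·1·1 = 0
  3*X**2*Y ↦ 3·0·3·1 = 0
  2*X**2*Z ↦ 2·0·1·8 = 0
  X*Y**2 ↦ 1·0·9·1 = 0
  2*X*Y*Z ↦ 2·0·3·8 = 0
  -X*Z**2 ↦ -1·0·1·64 = 0
  -2*Y**3 ↦ -2·1·27·1 = -54
  -3*Z**3 ↦ -3·1·1·512 = -1536
Sum: F(0, 3, 8) = (0) + (0) + (0) + (0) + (0) + (0) + (-54) + (-1536) = -1590.
Reducing mod 11: -1590 ≡ 5 (mod 11).
Since F(a, b, c) ≡ 5 ≠ 0 (mod 11), P does NOT lie on the curve.


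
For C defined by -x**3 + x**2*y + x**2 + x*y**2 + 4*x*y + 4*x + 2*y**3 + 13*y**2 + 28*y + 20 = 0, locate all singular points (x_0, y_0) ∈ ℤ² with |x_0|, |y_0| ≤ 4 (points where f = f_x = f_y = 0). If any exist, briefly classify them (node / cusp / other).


Singular points: {(0, -2)}; classification: node.

Compute partial derivatives:
  f_x = -3*x**2 + 2*x*y + 2*x + y**2 + 4*y + 4.
  f_y = x**2 + 2*x*y + 4*x + 6*y**2 + 26*y + 28.
Scan x_0 ∈ {−4, ..., 4}. For each x_0, f_y(x_0, y) is a polynomial in y; find its integer roots y ∈ {−4, ..., 4}, then test f_x and f at those candidates.
  x = -4: f_y(-4, y) = 6*y**2 + 18*y + 28; no integer root y with |y| ≤ 4.
  x = -3: f_y(-3, y) = 6*y**2 + 20*y + 25; no integer root y with |y| ≤ 4.
  x = -2: f_y(-2, y) = 6*y**2 + 22*y + 24; no integer root y with |y| ≤ 4.
  x = -1: f_y(-1, y) = 6*y**2 + 24*y + 25; no integer root y with |y| ≤ 4.
  x = 0: f_y(0, y) = 6*y**2 + 26*y + 28; vanishes at y ∈ {-2}. (0, -2): f_x = 0, f = 0 — SINGULAR.
  x = 1: f_y(1, y) = 6*y**2 + 28*y + 33; no integer root y with |y| ≤ 4.
  x = 2: f_y(2, y) = 6*y**2 + 30*y + 40; no integer root y with |y| ≤ 4.
  x = 3: f_y(3, y) = 6*y**2 + 32*y + 49; no integer root y with |y| ≤ 4.
  x = 4: f_y(4, y) = 6*y**2 + 34*y + 60; no integer root y with |y| ≤ 4.
Only singular point on the grid: (0, -2).
Classify: substitute x = 0 + u, y = -2 + v and expand: f = -u**3 + u**2*v - u**2 + u*v**2 + 2*v**3 + v**2.
No constant or linear terms (consistent with a singular point). Quadratic part: -u**2 + v**2. Cubic part: -u**3 + u**2*v + u*v**2 + 2*v**3.
The quadratic part v**2 - u**2 = (v − u)(v + u) splits into two distinct linear factors, so there are two distinct tangent lines y − -2 = ±(x − 0) — this is a node (ordinary double point).
Classification: node.


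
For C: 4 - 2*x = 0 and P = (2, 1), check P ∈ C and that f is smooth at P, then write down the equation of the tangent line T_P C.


Tangent line at P: 4 - 2*x = 0.

Step 1: f(2, 1) = 0, so P lies on C.
Step 2: partial derivatives
  f_x(x, y) = -2, f_y(x, y) = 0.
  f_x(P) = -2, f_y(P) = 0 (gradient nonzero, so P is smooth).
Step 3: tangent line at P: -2·(x − 2) + 0·(y − 1) = 0.
Expanding: 4 - 2*x = 0.


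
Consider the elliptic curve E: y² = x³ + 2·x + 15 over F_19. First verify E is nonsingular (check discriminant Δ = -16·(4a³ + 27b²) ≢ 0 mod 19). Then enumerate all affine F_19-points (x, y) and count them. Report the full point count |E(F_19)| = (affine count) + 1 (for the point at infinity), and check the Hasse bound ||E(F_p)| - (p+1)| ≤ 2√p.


Affine points = {(4, 7), (4, 12), (5, 6), (5, 13), (7, 7), (7, 12), (8, 7), (8, 12), (10, 3), (10, 16), (11, 0), (12, 0), (15, 0), (16, 1), (16, 18)}; affine count = 15; |E(F_19)| = 16.

Discriminant check: Δ ∝ 4a³ + 27b² = 4·2³ + 27·15² = 4·8 + 27·225 ≡ 8 (mod 19). Nonzero ⇒ E is nonsingular.
For each x ∈ F_19, compute rhs = x³ + 2·x + 15 mod 19, then count y ∈ F_19 with y² ≡ rhs.
  x = 0: rhs = 15, matching y values: none (0 points).
  x = 1: rhs = 18, matching y values: none (0 points).
  x = 2: rhs = 8, matching y values: none (0 points).
  x = 3: rhs = 10, matching y values: none (0 points).
  x = 4: rhs = 11, matching y values: 7, 12 (2 points).
  x = 5: rhs = 17, matching y values: 6, 13 (2 points).
  x = 6: rhs = 15, matching y values: none (0 points).
  x = 7: rhs = 11, matching y values: 7, 12 (2 points).
  x = 8: rhs = 11, matching y values: 7, 12 (2 points).
  x = 9: rhs = 2, matching y values: none (0 points).
  x = 10: rhs = 9, matching y values: 3, 16 (2 points).
  x = 11: rhs = 0, matching y values: 0 (1 points).
  x = 12: rhs = 0, matching y values: 0 (1 points).
  x = 13: rhs = 15, matching y values: none (0 points).
  x = 14: rhs = 13, matching y values: none (0 points).
  x = 15: rhs = 0, matching y values: 0 (1 points).
  x = 16: rhs = 1, matching y values: 1, 18 (2 points).
  x = 17: rhs = 3, matching y values: none (0 points).
  x = 18: rhs = 12, matching y values: none (0 points).
Total affine count: 15.
Full point count |E(F_19)| = 15 + 1 = 16.
Hasse bound: |16 − (19+1)| = |-4| = 4 ≤ 2√19 ≈ 8.7178 ✓.


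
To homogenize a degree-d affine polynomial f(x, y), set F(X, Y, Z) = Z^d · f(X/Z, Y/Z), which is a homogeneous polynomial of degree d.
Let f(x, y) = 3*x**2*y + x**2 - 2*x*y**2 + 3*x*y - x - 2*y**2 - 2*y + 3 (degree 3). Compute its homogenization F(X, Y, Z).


F(X, Y, Z) = 3*X**2*Y + X**2*Z - 2*X*Y**2 + 3*X*Y*Z - X*Z**2 - 2*Y**2*Z - 2*Y*Z**2 + 3*Z**3

deg(f) = 3.
Substitute x = X/Z, y = Y/Z into f, then multiply by Z^3.
  monomial 3·x^2·y^1 ↦ 3·X^2·Y^1·Z^0.
  monomial 1·x^2·y^0 ↦ 1·X^2·Y^0·Z^1.
  monomial -2·x^1·y^2 ↦ -2·X^1·Y^2·Z^0.
  monomial 3·x^1·y^1 ↦ 3·X^1·Y^1·Z^1.
  monomial -1·x^1·y^0 ↦ -1·X^1·Y^0·Z^2.
  monomial -2·x^0·y^2 ↦ -2·X^0·Y^2·Z^1.
  monomial -2·x^0·y^1 ↦ -2·X^0·Y^1·Z^2.
  monomial 3·x^0·y^0 ↦ 3·X^0·Y^0·Z^3.
Collecting: F(X, Y, Z) = 3*X**2*Y + X**2*Z - 2*X*Y**2 + 3*X*Y*Z - X*Z**2 - 2*Y**2*Z - 2*Y*Z**2 + 3*Z**3.


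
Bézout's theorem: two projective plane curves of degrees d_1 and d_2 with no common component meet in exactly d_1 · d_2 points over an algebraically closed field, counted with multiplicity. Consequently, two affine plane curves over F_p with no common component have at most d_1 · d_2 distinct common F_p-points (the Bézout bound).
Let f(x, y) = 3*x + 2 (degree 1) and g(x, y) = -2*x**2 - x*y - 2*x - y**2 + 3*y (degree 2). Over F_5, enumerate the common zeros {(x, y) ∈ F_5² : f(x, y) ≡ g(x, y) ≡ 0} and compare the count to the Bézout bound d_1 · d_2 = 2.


Common zeros: ∅; count = 0; Bézout bound = 2.

deg(f) = 1, deg(g) = 2, so Bézout bound = 2.
Scan x ∈ F_5. For each x, list the y ∈ F_5 with f(x, y) ≡ 0 and those with g(x, y) ≡ 0 (mod 5); the common zeros in that column are the intersection.
  x = 0: f ≡ 0 at y ∈ ∅; g ≡ 0 at y ∈ {0, 3}; common: ∅.
  x = 1: f ≡ 0 at y ∈ {0, 1, 2, 3, 4}; g ≡ 0 at y ∈ ∅; common: ∅.
  x = 2: f ≡ 0 at y ∈ ∅; g ≡ 0 at y ∈ ∅; common: ∅.
  x = 3: f ≡ 0 at y ∈ ∅; g ≡ 0 at y ∈ {1, 4}; common: ∅.
  x = 4: f ≡ 0 at y ∈ ∅; g ≡ 0 at y ∈ {0, 4}; common: ∅.
Collecting: common zeros = ∅, so the count is 0.
Comparison with the Bézout bound: 0 ≤ 2 = deg(f)·deg(g), as expected for curves with no common component (the affine F_5-count falls short of the bound because intersections may lie at infinity, over extension fields, or carry multiplicity).


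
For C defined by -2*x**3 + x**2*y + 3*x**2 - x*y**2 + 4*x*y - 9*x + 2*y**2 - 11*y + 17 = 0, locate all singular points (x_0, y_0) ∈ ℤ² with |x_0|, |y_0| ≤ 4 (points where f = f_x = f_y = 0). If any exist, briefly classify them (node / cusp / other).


Singular points: {(1, 3)}; classification: cusp.

Compute partial derivatives:
  f_x = -6*x**2 + 2*x*y + 6*x - y**2 + 4*y - 9.
  f_y = x**2 - 2*x*y + 4*x + 4*y - 11.
Scan x_0 ∈ {−4, ..., 4}. For each x_0, f_y(x_0, y) is a polynomial in y; find its integer roots y ∈ {−4, ..., 4}, then test f_x and f at those candidates.
  x = -4: f_y(-4, y) = 12*y - 11; no integer root y with |y| ≤ 4.
  x = -3: f_y(-3, y) = 10*y - 14; no integer root y with |y| ≤ 4.
  x = -2: f_y(-2, y) = 8*y - 15; no integer root y with |y| ≤ 4.
  x = -1: f_y(-1, y) = 6*y - 14; no integer root y with |y| ≤ 4.
  x = 0: f_y(0, y) = 4*y - 11; no integer root y with |y| ≤ 4.
  x = 1: f_y(1, y) = 2*y - 6; vanishes at y ∈ {3}. (1, 3): f_x = 0, f = 0 — SINGULAR.
  x = 2: f_y(2, y) = 1; no integer root y with |y| ≤ 4.
  x = 3: f_y(3, y) = 10 - 2*y; no integer root y with |y| ≤ 4.
  x = 4: f_y(4, y) = 21 - 4*y; no integer root y with |y| ≤ 4.
Only singular point on the grid: (1, 3).
Classify: substitute x = 1 + u, y = 3 + v and expand: f = -2*u**3 + u**2*v - u*v**2 + v**2.
No constant or linear terms (consistent with a singular point). Quadratic part: v**2. Cubic part: -2*u**3 + u**2*v - u*v**2.
The quadratic part v**2 is a perfect square, so there is a single (double) tangent line v = 0, i.e. y = 3. Restricting the cubic part to that line (v = 0) leaves -2*u**3 ≠ 0, so f is not divisible by v and the branch is v² ≈ 2*u**3 to lowest order — this is a cusp.
Classification: cusp.
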